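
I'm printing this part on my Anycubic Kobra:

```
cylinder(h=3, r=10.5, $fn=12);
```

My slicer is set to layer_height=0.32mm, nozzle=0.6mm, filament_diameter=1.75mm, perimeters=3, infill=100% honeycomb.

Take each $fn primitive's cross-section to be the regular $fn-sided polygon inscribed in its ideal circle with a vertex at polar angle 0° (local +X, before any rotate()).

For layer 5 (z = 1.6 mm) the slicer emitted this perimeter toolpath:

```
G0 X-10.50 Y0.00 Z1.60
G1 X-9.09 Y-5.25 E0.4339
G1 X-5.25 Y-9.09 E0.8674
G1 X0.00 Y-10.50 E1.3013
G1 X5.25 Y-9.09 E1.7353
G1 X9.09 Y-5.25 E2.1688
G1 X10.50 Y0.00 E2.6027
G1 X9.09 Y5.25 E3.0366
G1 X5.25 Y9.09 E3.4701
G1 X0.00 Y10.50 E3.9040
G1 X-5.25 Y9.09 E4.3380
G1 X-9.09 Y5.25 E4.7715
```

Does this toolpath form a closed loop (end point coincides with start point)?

Start point (G0): (-10.50, 0.00). End point (last G1): the path does not return to the start — open.

no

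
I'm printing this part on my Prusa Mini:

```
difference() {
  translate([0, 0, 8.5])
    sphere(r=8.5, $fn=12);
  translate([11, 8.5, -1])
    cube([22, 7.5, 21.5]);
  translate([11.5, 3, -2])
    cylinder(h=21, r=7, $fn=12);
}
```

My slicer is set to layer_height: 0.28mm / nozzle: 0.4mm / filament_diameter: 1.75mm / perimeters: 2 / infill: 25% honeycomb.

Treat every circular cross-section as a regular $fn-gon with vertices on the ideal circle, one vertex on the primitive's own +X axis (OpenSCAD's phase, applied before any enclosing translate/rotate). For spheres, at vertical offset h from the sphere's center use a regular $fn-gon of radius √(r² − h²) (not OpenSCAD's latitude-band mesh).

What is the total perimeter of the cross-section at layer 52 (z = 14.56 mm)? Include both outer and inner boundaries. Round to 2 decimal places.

At z = 14.56 mm: the r=8.5 sphere contributes a regular 12-gon of circumradius √(8.5²−6.06²) = 5.960 (perimeter = 2·12·5.960·sin(180°/12) = 37.02 mm); the 22×7.5 cube at (11, 8.5) contributes its full rectangle (perimeter 59.00 mm); the cylinder at (11.5, 3): section is a regular 12-gon, circumradius r=7 (perimeter = 2·12·7.000·sin(180°/12) = 43.48 mm); Subtracting the remaining from the first: starting from the r=8.5 sphere, the 22×7.5 cube at (11, 8.5) misses the remaining region (no effect); the r=7 cylinder at (11.5, 3) partially overlaps it — only the 2.45 mm² overlap (of its 147.00 mm²) is removed, clipping the outline — boundary = 36.94 mm. Overall, the cross-section is a single solid region. Total boundary length (outer) = 36.94 mm.

36.94 mm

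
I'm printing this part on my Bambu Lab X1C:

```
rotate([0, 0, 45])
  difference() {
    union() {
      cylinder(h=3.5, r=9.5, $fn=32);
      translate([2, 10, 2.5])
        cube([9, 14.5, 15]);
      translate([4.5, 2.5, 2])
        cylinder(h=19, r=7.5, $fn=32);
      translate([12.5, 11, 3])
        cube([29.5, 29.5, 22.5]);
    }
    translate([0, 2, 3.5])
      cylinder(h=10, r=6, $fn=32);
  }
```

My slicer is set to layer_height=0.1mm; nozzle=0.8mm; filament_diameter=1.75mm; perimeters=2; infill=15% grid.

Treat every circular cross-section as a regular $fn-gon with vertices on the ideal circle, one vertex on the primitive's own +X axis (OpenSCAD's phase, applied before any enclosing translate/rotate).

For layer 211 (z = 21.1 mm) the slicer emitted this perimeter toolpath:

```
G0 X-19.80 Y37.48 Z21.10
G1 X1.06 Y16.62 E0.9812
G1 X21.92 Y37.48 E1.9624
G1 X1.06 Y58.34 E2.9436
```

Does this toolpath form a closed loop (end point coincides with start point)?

Start point (G0): (-19.80, 37.48). End point (last G1): the path does not return to the start — open.

no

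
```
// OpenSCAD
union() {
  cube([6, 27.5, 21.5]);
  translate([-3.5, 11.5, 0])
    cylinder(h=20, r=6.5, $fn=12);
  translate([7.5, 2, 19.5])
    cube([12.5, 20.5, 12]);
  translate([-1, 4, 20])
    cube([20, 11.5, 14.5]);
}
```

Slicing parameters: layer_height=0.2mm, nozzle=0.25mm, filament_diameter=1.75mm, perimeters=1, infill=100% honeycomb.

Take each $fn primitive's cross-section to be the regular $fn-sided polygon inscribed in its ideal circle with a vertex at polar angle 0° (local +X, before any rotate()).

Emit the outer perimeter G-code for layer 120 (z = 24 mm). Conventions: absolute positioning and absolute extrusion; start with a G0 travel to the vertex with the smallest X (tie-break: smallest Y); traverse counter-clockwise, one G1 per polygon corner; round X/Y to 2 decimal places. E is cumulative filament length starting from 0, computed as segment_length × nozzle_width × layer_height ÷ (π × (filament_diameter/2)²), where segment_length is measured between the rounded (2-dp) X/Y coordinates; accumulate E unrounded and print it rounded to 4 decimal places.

G0 X-1.00 Y4.00 Z24.00
G1 X7.50 Y4.00 E0.1767
G1 X7.50 Y2.00 E0.2183
G1 X20.00 Y2.00 E0.4781
G1 X20.00 Y22.50 E0.9043
G1 X7.50 Y22.50 E1.1641
G1 X7.50 Y15.50 E1.3096
G1 X-1.00 Y15.50 E1.4863
G1 X-1.00 Y4.00 E1.7254

At z = 24 mm: the cube does not reach this height (z outside [0, 21.5]); the cylinder at (-3.5, 11.5) is not intersected at this z (z outside [0, 20]); the 12.5×20.5 cube at (7.5, 2) contributes its full rectangle; the 20×11.5 cube at (-1, 4) contributes its full rectangle; Combining (union): the regions partially overlap (shared area 132.25 mm²), so overlapping operands fuse into one piece — 1 connected region. The outline is a single polygon with 8 vertices. Extrusion per mm of travel: 0.25 × 0.2 / (π × 0.875²) = 0.020788. Accumulating E over each segment gives final E = 1.7254.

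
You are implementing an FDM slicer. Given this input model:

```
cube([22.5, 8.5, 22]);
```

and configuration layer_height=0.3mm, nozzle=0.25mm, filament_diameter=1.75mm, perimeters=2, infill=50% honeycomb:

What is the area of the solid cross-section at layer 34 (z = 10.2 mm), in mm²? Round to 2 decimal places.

191.25 mm²

At z = 10.2 mm: the cube (footprint 22.5×8.5) is included at this height (area 191.25 mm²). Overall, the cross-section is a single solid region. Net area = 191.25 mm².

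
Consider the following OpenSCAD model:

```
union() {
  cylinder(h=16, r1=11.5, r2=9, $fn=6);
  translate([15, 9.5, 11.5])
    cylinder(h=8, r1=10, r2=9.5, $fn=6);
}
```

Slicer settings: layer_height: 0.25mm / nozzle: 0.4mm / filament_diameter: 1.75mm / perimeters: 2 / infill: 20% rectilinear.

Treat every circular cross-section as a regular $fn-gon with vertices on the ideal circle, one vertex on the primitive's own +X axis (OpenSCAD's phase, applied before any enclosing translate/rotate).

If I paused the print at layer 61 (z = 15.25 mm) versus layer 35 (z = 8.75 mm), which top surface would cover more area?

Layer 61 (z = 15.25): the cone contributes a regular 6-gon of circumradius 9.117 (interpolated between r1=11.5 and r2=9 at t=0.953) (area = (6/2)·9.117²·sin(360°/6) = 215.96 mm²); the cone at (15, 9.5): at t=0.469 of its height the radius interpolates to r₁+(r₂−r₁)t = 9.766, giving a regular 6-gon of that circumradius (area = (6/2)·9.766²·sin(360°/6) = 247.77 mm²); Taking the union: the 2 present regions are separate (no shared area or edge), so areas and boundary lengths simply add and each stays a separate island — area = 463.73 mm². So its area = 463.73 mm². Layer 35 (z = 8.75): the cone contributes a regular 6-gon of circumradius 10.133 (interpolated between r1=11.5 and r2=9 at t=0.547) (area = (6/2)·10.133²·sin(360°/6) = 266.75 mm²); the cone at (15, 9.5) is not intersected at this z (z outside [11.5, 19.5]); Taking the union: only the cone is present, so the union is just that shape — area = 266.75 mm². So its area = 266.75 mm². Layer 61 is larger (463.73 vs 266.75 mm²).

layer 61 (z = 15.25 mm)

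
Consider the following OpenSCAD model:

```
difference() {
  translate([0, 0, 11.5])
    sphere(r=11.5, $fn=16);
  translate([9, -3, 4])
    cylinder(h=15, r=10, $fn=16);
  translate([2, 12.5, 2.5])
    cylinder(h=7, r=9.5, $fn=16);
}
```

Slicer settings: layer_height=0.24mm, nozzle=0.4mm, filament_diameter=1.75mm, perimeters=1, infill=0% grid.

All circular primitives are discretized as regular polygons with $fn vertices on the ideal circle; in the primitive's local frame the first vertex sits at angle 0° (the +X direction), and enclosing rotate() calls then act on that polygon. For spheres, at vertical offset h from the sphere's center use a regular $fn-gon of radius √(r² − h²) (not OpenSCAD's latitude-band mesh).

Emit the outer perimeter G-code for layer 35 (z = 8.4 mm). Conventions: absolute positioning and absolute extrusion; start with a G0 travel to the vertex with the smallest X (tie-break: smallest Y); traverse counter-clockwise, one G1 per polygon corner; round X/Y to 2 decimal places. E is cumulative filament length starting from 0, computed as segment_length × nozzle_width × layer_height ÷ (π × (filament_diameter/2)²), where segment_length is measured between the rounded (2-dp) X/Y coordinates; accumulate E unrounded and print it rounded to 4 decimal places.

At z = 8.4 mm: the sphere: section is a regular 16-gon, circumradius = √(r²−h²) = √(11.5²−3.1²) = 11.074; the cylinder at (9, -3): section is a regular 16-gon, circumradius r=10; the cylinder at (2, 12.5): section is a regular 16-gon, circumradius r=9.5; Taking the first minus the rest: starting from the r=11.5 sphere, the r=10 cylinder at (9, -3) partially overlaps it — only the 149.13 mm² overlap (of its 306.15 mm²) is removed, clipping the outline; the r=9.5 cylinder at (2, 12.5) partially overlaps it — only the 70.85 mm² overlap (of its 276.30 mm²) is removed, clipping the outline — 1 connected region. The outline is a single polygon with 16 vertices. Extrusion per mm of travel: 0.4 × 0.24 / (π × 0.875²) = 0.039912. Accumulating E over each segment gives final E = 2.2176.

G0 X-11.07 Y0.00 Z8.40
G1 X-10.23 Y-4.24 E0.1725
G1 X-7.83 Y-7.83 E0.3449
G1 X-4.24 Y-10.23 E0.5172
G1 X0.00 Y-11.07 E0.6897
G1 X2.64 Y-10.55 E0.7971
G1 X1.93 Y-10.07 E0.8313
G1 X-0.24 Y-6.83 E0.9870
G1 X-1.00 Y-3.00 E1.1428
G1 X-0.24 Y0.83 E1.2987
G1 X1.31 Y3.14 E1.4097
G1 X-1.64 Y3.72 E1.5297
G1 X-4.72 Y5.78 E1.6776
G1 X-6.62 Y8.64 E1.8146
G1 X-7.83 Y7.83 E1.8727
G1 X-10.23 Y4.24 E2.0451
G1 X-11.07 Y0.00 E2.2176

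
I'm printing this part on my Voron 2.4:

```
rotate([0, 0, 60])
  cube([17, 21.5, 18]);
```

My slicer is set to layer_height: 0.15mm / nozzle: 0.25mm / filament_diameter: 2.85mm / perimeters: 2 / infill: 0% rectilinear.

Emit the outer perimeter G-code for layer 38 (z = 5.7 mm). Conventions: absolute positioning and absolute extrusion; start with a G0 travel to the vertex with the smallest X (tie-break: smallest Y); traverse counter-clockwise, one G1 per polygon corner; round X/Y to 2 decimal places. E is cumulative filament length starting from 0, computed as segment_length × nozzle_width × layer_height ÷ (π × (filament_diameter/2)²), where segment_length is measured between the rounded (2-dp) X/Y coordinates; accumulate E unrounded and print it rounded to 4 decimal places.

At z = 5.7 mm: the 17×21.5 cube contributes its full rectangle; (whole slice rotated 60° about Z — lengths, areas and connectivity unchanged). The outline is a single polygon with 4 vertices. Extrusion per mm of travel: 0.25 × 0.15 / (π × 1.425²) = 0.005878. Accumulating E over each segment gives final E = 0.4526.

G0 X-18.62 Y10.75 Z5.70
G1 X0.00 Y0.00 E0.1264
G1 X8.50 Y14.72 E0.2263
G1 X-10.12 Y25.47 E0.3527
G1 X-18.62 Y10.75 E0.4526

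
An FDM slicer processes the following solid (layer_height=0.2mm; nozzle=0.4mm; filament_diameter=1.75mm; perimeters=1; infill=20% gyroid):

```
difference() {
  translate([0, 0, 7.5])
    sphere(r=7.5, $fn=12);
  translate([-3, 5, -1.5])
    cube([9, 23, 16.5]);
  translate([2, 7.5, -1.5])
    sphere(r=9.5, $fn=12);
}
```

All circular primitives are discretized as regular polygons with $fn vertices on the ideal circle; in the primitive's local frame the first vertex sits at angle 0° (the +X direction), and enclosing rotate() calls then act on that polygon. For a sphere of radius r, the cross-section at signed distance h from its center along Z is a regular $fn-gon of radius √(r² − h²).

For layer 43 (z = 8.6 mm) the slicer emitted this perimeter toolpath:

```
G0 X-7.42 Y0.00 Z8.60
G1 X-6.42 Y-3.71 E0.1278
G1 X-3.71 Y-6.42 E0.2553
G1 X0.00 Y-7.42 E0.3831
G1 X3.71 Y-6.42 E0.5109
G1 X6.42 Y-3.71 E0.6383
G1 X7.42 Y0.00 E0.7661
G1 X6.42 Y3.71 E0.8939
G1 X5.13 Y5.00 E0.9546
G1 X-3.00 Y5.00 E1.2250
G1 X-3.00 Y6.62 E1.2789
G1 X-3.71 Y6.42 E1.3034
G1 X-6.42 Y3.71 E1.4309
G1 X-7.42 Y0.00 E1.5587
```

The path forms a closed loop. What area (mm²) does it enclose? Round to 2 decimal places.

Apply the shoelace formula to the sequence of (X, Y) vertices; enclosed area = 150.84 mm².

150.84 mm²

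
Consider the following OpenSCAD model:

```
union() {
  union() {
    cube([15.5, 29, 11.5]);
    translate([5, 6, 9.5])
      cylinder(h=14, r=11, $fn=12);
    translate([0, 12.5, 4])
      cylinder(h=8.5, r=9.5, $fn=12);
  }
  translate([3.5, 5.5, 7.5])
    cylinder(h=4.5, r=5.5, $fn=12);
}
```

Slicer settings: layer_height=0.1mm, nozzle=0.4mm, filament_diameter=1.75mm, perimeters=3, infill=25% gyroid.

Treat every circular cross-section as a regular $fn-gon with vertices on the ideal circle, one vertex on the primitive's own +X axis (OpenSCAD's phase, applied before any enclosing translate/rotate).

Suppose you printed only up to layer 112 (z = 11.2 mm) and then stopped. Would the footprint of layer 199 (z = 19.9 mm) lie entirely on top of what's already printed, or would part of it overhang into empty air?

entirely on top

Compare the two slices. At z = 11.2: the cube (footprint 15.5×29) is included at this height (area 449.50 mm²); the r=11 cylinder at (5, 6) gives a regular 12-gon of circumradius 11 (constant along its height) (area = (12/2)·11.000²·sin(360°/12) = 363.00 mm²); the r=9.5 cylinder at (0, 12.5) contributes a regular 12-gon of circumradius 9.5 (area = (12/2)·9.500²·sin(360°/12) = 270.75 mm²); Merging all regions: the regions partially overlap — summed areas 1083.25 mm² minus the doubly-counted overlap 419.59 mm² gives 663.66 mm² — area = 663.66 mm²; the r=5.5 cylinder at (3.5, 5.5) contributes a regular 12-gon of circumradius 5.5 (area = (12/2)·5.500²·sin(360°/12) = 90.75 mm²); Merging all regions: the r=5.5 cylinder at (3.5, 5.5) lies entirely inside that combined region, so the union is just that combined region — area = 663.66 mm². At z = 19.9: the cube does not reach this height (z outside [0, 11.5]); the r=11 cylinder at (5, 6) gives a regular 12-gon of circumradius 11 (constant along its height) (area = (12/2)·11.000²·sin(360°/12) = 363.00 mm²); the cylinder at (0, 12.5) is absent (z outside [4, 12.5]); Taking the union: only the r=11 cylinder at (5, 6) is present, so the union is just that shape — area = 363.00 mm²; the cylinder at (3.5, 5.5) is absent (z outside [7.5, 12]); Merging all regions: only that combined region is present, so the union is just that shape — area = 363.00 mm². Checking containment: the cross-section at z = 19.9 is a subset of the cross-section at z = 11.2.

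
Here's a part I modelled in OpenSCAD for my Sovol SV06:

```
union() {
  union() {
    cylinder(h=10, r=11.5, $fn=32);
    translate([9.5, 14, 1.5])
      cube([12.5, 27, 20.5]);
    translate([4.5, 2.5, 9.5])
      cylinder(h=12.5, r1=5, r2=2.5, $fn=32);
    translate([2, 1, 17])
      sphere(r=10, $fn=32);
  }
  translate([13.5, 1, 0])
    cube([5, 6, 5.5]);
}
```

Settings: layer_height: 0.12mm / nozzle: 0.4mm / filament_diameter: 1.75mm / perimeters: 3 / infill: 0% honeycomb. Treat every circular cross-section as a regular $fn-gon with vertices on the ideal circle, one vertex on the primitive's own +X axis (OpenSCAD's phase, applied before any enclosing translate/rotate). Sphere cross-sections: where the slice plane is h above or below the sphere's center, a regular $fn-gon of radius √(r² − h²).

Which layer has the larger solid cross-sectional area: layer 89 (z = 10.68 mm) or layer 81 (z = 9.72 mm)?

Layer 89 (z = 10.68): the cylinder is absent (z outside [0, 10]); the cube at (9.5, 14) is present — its section is the full 12.5×27 rectangle (area 337.50 mm²); the cone at (4.5, 2.5): at t=0.094 of its height the radius interpolates to r₁+(r₂−r₁)t = 4.764, giving a regular 32-gon of that circumradius (area = (32/2)·4.764²·sin(360°/32) = 70.84 mm²); the sphere at (2, 1): section is a regular 32-gon, circumradius = √(r²−h²) = √(10²−6.32²) = 7.750 (area = (32/2)·7.750²·sin(360°/32) = 187.47 mm²); Combining (union): the regions partially overlap — summed areas 595.81 mm² minus the doubly-counted overlap 70.84 mm² gives 524.97 mm² — area = 524.97 mm²; the cube at (13.5, 1) does not reach this height (z outside [0, 5.5]); Combining (union): only that combined region is present, so the union is just that shape — area = 524.97 mm². So its area = 524.97 mm². Layer 81 (z = 9.72): the cylinder: section is a regular 32-gon, circumradius r=11.5 (area = (32/2)·11.500²·sin(360°/32) = 412.81 mm²); the 12.5×27 cube at (9.5, 14) contributes its full rectangle (area 337.50 mm²); the cone at (4.5, 2.5): at t=0.018 of its height the radius interpolates to r₁+(r₂−r₁)t = 4.956, giving a regular 32-gon of that circumradius (area = (32/2)·4.956²·sin(360°/32) = 76.67 mm²); the r=10 sphere at (2, 1) slices to a regular 32-gon of circumradius 6.856 (√(r²−h²) with h=7.28 from center) (area = (32/2)·6.856²·sin(360°/32) = 146.71 mm²); Combining (union): the regions partially overlap — summed areas 973.69 mm² minus the doubly-counted overlap 223.38 mm² gives 750.31 mm² — area = 750.31 mm²; the cube at (13.5, 1) is absent (z outside [0, 5.5]); Taking the union: only the result so far is present, so the union is just that shape — area = 750.31 mm². So its area = 750.31 mm². Layer 81 is larger (750.31 vs 524.97 mm²).

layer 81 (z = 9.72 mm)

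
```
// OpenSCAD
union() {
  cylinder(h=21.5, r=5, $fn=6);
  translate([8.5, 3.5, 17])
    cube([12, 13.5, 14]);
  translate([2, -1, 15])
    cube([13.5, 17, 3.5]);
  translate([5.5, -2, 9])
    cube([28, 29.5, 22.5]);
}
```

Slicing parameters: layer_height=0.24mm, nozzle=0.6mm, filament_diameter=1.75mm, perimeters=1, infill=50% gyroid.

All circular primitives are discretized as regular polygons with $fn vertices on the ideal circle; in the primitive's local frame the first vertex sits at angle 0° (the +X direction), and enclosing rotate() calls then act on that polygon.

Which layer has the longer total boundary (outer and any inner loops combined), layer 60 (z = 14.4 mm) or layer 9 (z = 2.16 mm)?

layer 60 (z = 14.4 mm)

Layer 60 (z = 14.4): the cylinder: section is a regular 6-gon, circumradius r=5 (perimeter = 2·6·5.000·sin(180°/6) = 30.00 mm); the cube at (8.5, 3.5) is absent (z outside [17, 31]); the cube at (2, -1) is not intersected at this z (z outside [15, 18.5]); the 28×29.5 cube at (5.5, -2) contributes its full rectangle (perimeter 115.00 mm); Merging all regions: the 2 present regions are separate (no shared area or edge), so areas and boundary lengths simply add and each stays a separate island — boundary = 145.00 mm. So its perimeter = 145.00 mm. Layer 9 (z = 2.16): the r=5 cylinder contributes a regular 6-gon of circumradius 5 (perimeter = 2·6·5.000·sin(180°/6) = 30.00 mm); the cube at (8.5, 3.5) is not intersected at this z (z outside [17, 31]); the cube at (2, -1) does not reach this height (z outside [15, 18.5]); the cube at (5.5, -2) is absent (z outside [9, 31.5]); Taking the union: only the r=5 cylinder is present, so the union is just that shape — boundary = 30.00 mm. So its perimeter = 30.00 mm. Layer 60 is larger (145.00 vs 30.00 mm).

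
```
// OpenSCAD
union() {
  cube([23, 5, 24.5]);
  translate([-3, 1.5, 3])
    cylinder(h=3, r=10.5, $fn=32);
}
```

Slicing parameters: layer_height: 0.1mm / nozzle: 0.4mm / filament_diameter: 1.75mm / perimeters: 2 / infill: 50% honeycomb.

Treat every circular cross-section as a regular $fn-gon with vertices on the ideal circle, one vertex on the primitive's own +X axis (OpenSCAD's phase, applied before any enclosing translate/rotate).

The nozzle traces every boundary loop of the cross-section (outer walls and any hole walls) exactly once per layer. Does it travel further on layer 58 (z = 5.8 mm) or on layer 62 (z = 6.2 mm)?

layer 58 (z = 5.8 mm)

Layer 58 (z = 5.8): the 23×5 cube contributes its full rectangle (perimeter 56.00 mm); the r=10.5 cylinder at (-3, 1.5) gives a regular 32-gon of circumradius 10.5 (constant along its height) (perimeter = 2·32·10.500·sin(180°/32) = 65.87 mm); Taking the union: the regions partially overlap (shared area 36.57 mm²), so the edge portions inside another operand are dropped and the merged outline is re-measured after clipping — boundary = 97.57 mm. So its perimeter = 97.57 mm. Layer 62 (z = 6.2): the 23×5 cube contributes its full rectangle (perimeter 56.00 mm); the cylinder at (-3, 1.5) does not reach this height (z outside [3, 6]); Merging all regions: only the 23×5 cube is present, so the union is just that shape — boundary = 56.00 mm. So its perimeter = 56.00 mm. Layer 58 is larger (97.57 vs 56.00 mm).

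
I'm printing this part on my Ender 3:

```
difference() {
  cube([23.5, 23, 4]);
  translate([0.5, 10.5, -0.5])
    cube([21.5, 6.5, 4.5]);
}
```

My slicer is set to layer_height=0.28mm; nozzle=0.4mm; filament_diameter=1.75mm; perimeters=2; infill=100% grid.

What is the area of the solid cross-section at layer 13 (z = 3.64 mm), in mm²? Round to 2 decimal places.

At z = 3.64 mm: the 23.5×23 cube contributes its full rectangle (area 540.50 mm²); the cube at (0.5, 10.5) is present — its section is the full 21.5×6.5 rectangle (area 139.75 mm²); Taking the first minus the rest: starting from the 23.5×23 cube (540.50 mm²), the 21.5×6.5 cube at (0.5, 10.5) lies wholly inside it (removes its full 139.75 mm² and its 56.00 mm outline becomes a hole wall) — area = 400.75 mm². Overall, the cross-section is one region with 1 hole. Net area = 400.75 mm².

400.75 mm²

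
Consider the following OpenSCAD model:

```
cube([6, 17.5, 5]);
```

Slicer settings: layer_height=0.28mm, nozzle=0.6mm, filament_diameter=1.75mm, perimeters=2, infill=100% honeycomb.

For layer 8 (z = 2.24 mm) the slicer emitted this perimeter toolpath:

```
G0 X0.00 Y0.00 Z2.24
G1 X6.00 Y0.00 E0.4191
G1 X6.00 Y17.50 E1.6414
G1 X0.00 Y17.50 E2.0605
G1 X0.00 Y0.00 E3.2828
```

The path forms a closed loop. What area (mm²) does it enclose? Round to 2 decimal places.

Apply the shoelace formula to the sequence of (X, Y) vertices; enclosed area = 105.00 mm².

105.00 mm²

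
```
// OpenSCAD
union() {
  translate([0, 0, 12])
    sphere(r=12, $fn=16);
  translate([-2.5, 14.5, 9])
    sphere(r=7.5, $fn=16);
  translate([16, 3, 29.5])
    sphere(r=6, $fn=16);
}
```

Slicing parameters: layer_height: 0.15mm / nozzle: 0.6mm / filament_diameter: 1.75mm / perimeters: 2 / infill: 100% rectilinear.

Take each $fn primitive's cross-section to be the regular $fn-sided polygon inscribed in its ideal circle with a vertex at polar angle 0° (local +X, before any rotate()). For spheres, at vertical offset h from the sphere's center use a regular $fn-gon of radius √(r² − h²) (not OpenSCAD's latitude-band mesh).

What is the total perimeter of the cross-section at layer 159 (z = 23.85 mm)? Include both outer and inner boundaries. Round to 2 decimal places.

24.41 mm

At z = 23.85 mm: the r=12 sphere contributes a regular 16-gon of circumradius √(12²−11.85²) = 1.891 (perimeter = 2·16·1.891·sin(180°/16) = 11.81 mm); the sphere at (-2.5, 14.5) is not intersected at this z (|z−center|=14.850 > r=7.5); the r=6 sphere at (16, 3) slices to a regular 16-gon of circumradius 2.019 (√(r²−h²) with h=5.65 from center) (perimeter = 2·16·2.019·sin(180°/16) = 12.61 mm); Combining (union): the 2 present regions are separate (no shared area or edge), so areas and boundary lengths simply add and each stays a separate island — boundary = 24.41 mm. Overall, the cross-section has 2 separate islands. Total boundary length (outer) = 24.41 mm.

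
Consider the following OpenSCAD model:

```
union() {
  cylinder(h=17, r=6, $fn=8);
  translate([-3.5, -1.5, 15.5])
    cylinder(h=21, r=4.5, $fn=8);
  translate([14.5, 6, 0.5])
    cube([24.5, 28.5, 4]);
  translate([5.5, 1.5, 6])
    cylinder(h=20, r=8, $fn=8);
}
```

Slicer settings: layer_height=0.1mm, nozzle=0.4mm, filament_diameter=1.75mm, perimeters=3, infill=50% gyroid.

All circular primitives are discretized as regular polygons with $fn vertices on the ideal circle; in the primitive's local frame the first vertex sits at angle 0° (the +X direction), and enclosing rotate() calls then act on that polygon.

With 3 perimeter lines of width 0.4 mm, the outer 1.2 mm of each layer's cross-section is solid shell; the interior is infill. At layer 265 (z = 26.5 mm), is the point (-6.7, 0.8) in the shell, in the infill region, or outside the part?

shell

At z = 26.5 mm: the cylinder is absent (z outside [0, 17]); the cylinder at (-3.5, -1.5): section is a regular 8-gon, circumradius r=4.5; the cube at (14.5, 6) is not intersected at this z (z outside [0.5, 4.5]); the cylinder at (5.5, 1.5) is not intersected at this z (z outside [6, 26]); Taking the union: only the r=4.5 cylinder at (-3.5, -1.5) is present, so the union is just that shape — 1 connected region. Overall, the cross-section is a single solid region. The nearest boundary edge runs (-6.68, 1.68)→(-8.00, -1.50); distance from the point to it = 0.32 mm. The point is inside the cross-section, 0.32 mm from the nearest boundary — within the 1.2 mm shell band (3 × 0.4).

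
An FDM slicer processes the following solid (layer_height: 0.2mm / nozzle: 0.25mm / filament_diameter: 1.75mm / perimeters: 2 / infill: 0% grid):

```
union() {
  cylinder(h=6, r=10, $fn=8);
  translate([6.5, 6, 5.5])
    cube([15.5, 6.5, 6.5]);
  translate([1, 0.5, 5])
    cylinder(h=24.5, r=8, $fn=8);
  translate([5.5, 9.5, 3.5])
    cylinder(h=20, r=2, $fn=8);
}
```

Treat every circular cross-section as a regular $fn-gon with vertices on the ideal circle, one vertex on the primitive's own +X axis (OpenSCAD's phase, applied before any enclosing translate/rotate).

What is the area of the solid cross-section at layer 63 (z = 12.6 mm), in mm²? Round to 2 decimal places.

192.33 mm²

At z = 12.6 mm: the cylinder does not reach this height (z outside [0, 6]); the cube at (6.5, 6) is not intersected at this z (z outside [5.5, 12]); the r=8 cylinder at (1, 0.5) contributes a regular 8-gon of circumradius 8 (area = (8/2)·8.000²·sin(360°/8) = 181.02 mm²); the r=2 cylinder at (5.5, 9.5) contributes a regular 8-gon of circumradius 2 (area = (8/2)·2.000²·sin(360°/8) = 11.31 mm²); Merging all regions: the 2 present regions are separate (no shared area or edge), so areas and boundary lengths simply add and each stays a separate island — area = 192.33 mm². Overall, the cross-section has 2 separate islands. Net area = 192.33 mm².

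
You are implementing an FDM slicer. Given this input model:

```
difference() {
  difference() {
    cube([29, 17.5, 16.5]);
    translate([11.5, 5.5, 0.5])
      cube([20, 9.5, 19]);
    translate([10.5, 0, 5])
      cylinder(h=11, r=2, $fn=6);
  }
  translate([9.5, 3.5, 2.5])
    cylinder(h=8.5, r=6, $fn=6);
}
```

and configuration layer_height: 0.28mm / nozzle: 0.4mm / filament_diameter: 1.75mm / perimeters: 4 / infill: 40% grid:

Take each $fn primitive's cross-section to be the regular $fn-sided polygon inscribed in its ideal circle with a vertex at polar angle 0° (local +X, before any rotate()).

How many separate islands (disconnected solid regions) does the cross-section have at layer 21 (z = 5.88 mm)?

At z = 5.88 mm: the 29×17.5 cube contributes its full rectangle; the 20×9.5 cube at (11.5, 5.5) contributes its full rectangle; the cylinder at (10.5, 0): section is a regular 6-gon, circumradius r=2; Taking the first minus the rest: starting from the 29×17.5 cube, the 20×9.5 cube at (11.5, 5.5) partially overlaps it — only the 166.25 mm² overlap (of its 190.00 mm²) is removed, clipping the outline; the r=2 cylinder at (10.5, 0) partially overlaps it — only the 5.20 mm² overlap (of its 10.39 mm²) is removed, clipping the outline — 1 connected region; the cylinder at (9.5, 3.5): section is a regular 6-gon, circumradius r=6; After the difference (first − rest): starting from that combined region, the r=6 cylinder at (9.5, 3.5) partially overlaps it — only the 70.35 mm² overlap (of its 93.53 mm²) is removed, clipping the outline — 2 connected regions. Overall, the cross-section has 2 separate islands. Island count = 2.

2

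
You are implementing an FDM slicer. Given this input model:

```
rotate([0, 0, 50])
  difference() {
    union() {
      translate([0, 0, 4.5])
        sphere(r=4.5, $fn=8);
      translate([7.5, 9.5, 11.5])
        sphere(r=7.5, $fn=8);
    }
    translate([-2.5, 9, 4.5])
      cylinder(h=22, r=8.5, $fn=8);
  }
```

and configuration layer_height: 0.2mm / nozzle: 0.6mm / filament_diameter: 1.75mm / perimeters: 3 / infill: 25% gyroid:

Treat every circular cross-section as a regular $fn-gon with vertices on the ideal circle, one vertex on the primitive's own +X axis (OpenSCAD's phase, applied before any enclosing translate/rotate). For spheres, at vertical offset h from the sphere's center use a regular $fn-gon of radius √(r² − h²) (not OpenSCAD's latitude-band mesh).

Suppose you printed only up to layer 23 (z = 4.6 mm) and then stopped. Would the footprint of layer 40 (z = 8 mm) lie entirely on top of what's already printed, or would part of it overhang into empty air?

Compare the two slices. At z = 4.6: the r=4.5 sphere contributes a regular 8-gon of circumradius √(4.5²−0.1²) = 4.499 (area = (8/2)·4.499²·sin(360°/8) = 57.25 mm²); the r=7.5 sphere at (7.5, 9.5) slices to a regular 8-gon of circumradius 2.939 (√(r²−h²) with h=6.9 from center) (area = (8/2)·2.939²·sin(360°/8) = 24.44 mm²); Merging all regions: the 2 present regions are separate (no shared area or edge), so areas and boundary lengths simply add and each stays a separate island — area = 81.68 mm²; the cylinder at (-2.5, 9): section is a regular 8-gon, circumradius r=8.5 (area = (8/2)·8.500²·sin(360°/8) = 204.35 mm²); Subtracting the remaining from the first: starting from that combined region (81.68 mm²), the r=8.5 cylinder at (-2.5, 9) partially overlaps it — only the 17.96 mm² overlap (of its 204.35 mm²) is removed, clipping the outline — area = 63.73 mm²; (whole slice rotated 50° about Z — lengths, areas and connectivity unchanged). At z = 8: the r=4.5 sphere slices to a regular 8-gon of circumradius 2.828 (√(r²−h²) with h=3.5 from center) (area = (8/2)·2.828²·sin(360°/8) = 22.63 mm²); the sphere at (7.5, 9.5): section is a regular 8-gon, circumradius = √(r²−h²) = √(7.5²−3.5²) = 6.633 (area = (8/2)·6.633²·sin(360°/8) = 124.45 mm²); Combining (union): the 2 present regions are separate (no shared area or edge), so areas and boundary lengths simply add and each stays a separate island — area = 147.08 mm²; the r=8.5 cylinder at (-2.5, 9) gives a regular 8-gon of circumradius 8.5 (constant along its height) (area = (8/2)·8.500²·sin(360°/8) = 204.35 mm²); Taking the first minus the rest: starting from the result so far (147.08 mm²), the r=8.5 cylinder at (-2.5, 9) partially overlaps it — only the 34.40 mm² overlap (of its 204.35 mm²) is removed, clipping the outline — area = 112.68 mm²; (rotated 50° about Z; rotation is an isometry so areas/perimeters/island counts are preserved). Checking containment: at z = 8 the cross-section extends beyond the z = 4.6 cross-section by about 72.07 mm².

part overhangs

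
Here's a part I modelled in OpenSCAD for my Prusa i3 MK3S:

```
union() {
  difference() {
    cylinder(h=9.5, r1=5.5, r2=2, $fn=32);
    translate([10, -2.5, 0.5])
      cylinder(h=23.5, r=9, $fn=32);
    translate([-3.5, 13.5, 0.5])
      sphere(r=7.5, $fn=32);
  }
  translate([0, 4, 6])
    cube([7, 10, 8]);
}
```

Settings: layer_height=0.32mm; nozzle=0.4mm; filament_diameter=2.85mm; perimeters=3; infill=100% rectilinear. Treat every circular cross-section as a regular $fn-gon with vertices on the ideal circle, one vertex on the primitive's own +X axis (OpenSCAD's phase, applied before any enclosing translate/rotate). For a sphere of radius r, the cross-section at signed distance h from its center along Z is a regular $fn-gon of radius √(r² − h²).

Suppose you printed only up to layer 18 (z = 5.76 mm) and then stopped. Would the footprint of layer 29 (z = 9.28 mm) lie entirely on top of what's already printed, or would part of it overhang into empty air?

part overhangs

Compare the two slices. At z = 5.76: the cone: at t=0.606 of its height the radius interpolates to r₁+(r₂−r₁)t = 3.378, giving a regular 32-gon of that circumradius (area = (32/2)·3.378²·sin(360°/32) = 35.62 mm²); the cylinder at (10, -2.5): section is a regular 32-gon, circumradius r=9 (area = (32/2)·9.000²·sin(360°/32) = 252.84 mm²); the r=7.5 sphere at (-3.5, 13.5) slices to a regular 32-gon of circumradius 5.346 (√(r²−h²) with h=5.26 from center) (area = (32/2)·5.346²·sin(360°/32) = 89.22 mm²); Taking the first minus the rest: starting from the cone (35.62 mm²), the r=9 cylinder at (10, -2.5) partially overlaps it — only the 8.06 mm² overlap (of its 252.84 mm²) is removed, clipping the outline; the r=7.5 sphere at (-3.5, 13.5) misses the remaining region (no effect) — area = 27.56 mm²; the cube at (0, 4) does not reach this height (z outside [6, 14]); Taking the union: only that combined region is present, so the union is just that shape — area = 27.56 mm². At z = 9.28: the cone contributes a regular 32-gon of circumradius 2.081 (interpolated between r1=5.5 and r2=2 at t=0.977) (area = (32/2)·2.081²·sin(360°/32) = 13.52 mm²); the r=9 cylinder at (10, -2.5) contributes a regular 32-gon of circumradius 9 (area = (32/2)·9.000²·sin(360°/32) = 252.84 mm²); the sphere at (-3.5, 13.5) is absent (|z−center|=8.780 > r=7.5); After the difference (first − rest): starting from the cone (13.52 mm²), the r=9 cylinder at (10, -2.5) partially overlaps it — only the 1.49 mm² overlap (of its 252.84 mm²) is removed, clipping the outline — area = 12.02 mm²; the 7×10 cube at (0, 4) contributes its full rectangle (area 70.00 mm²); Merging all regions: the 2 present regions are separate (no shared area or edge), so areas and boundary lengths simply add and each stays a separate island — area = 82.02 mm². Checking containment: at z = 9.28 the cross-section extends beyond the z = 5.76 cross-section by about 70.00 mm².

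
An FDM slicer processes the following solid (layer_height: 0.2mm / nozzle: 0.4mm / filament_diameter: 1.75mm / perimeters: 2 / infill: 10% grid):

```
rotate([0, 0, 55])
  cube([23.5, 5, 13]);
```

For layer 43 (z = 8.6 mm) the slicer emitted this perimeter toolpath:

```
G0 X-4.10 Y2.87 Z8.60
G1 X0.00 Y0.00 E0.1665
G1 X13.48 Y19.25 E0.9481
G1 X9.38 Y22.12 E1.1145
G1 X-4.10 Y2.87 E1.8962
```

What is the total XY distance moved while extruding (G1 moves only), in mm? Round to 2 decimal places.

Sum the Euclidean lengths of each G1 segment: total = 57.01 mm.

57.01 mm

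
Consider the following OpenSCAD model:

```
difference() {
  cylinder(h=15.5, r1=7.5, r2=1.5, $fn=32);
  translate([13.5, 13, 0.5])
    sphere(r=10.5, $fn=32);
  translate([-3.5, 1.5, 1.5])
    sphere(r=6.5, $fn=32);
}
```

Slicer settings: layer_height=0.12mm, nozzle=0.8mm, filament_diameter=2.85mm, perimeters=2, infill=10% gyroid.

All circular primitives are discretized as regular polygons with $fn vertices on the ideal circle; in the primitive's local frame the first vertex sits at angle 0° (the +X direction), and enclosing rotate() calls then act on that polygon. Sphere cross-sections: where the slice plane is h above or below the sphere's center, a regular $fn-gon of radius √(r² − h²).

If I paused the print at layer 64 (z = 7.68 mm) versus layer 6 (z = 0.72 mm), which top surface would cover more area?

layer 6 (z = 0.72 mm)

Layer 64 (z = 7.68): the cone: at t=0.495 of its height the radius interpolates to r₁+(r₂−r₁)t = 4.527, giving a regular 32-gon of that circumradius (area = (32/2)·4.527²·sin(360°/32) = 63.97 mm²); the sphere at (13.5, 13): section is a regular 32-gon, circumradius = √(r²−h²) = √(10.5²−7.18²) = 7.661 (area = (32/2)·7.661²·sin(360°/32) = 183.22 mm²); the r=6.5 sphere at (-3.5, 1.5) contributes a regular 32-gon of circumradius √(6.5²−6.18²) = 2.014 (area = (32/2)·2.014²·sin(360°/32) = 12.67 mm²); Subtracting the remaining from the first: starting from the cone (63.97 mm²), the r=10.5 sphere at (13.5, 13) misses the remaining region (no effect); the r=6.5 sphere at (-3.5, 1.5) partially overlaps it — only the 8.54 mm² overlap (of its 12.67 mm²) is removed, clipping the outline — area = 55.43 mm². So its area = 55.43 mm². Layer 6 (z = 0.72): the cone (r1=7.5→r2=1.5) has section circumradius 7.221 here — a regular 32-gon (area = (32/2)·7.221²·sin(360°/32) = 162.77 mm²); the sphere at (13.5, 13): section is a regular 32-gon, circumradius = √(r²−h²) = √(10.5²−0.22²) = 10.498 (area = (32/2)·10.498²·sin(360°/32) = 343.99 mm²); the r=6.5 sphere at (-3.5, 1.5) contributes a regular 32-gon of circumradius √(6.5²−0.78²) = 6.453 (area = (32/2)·6.453²·sin(360°/32) = 129.98 mm²); After the difference (first − rest): starting from the cone (162.77 mm²), the r=10.5 sphere at (13.5, 13) misses the remaining region (no effect); the r=6.5 sphere at (-3.5, 1.5) partially overlaps it — only the 94.06 mm² overlap (of its 129.98 mm²) is removed, clipping the outline — area = 68.71 mm². So its area = 68.71 mm². Layer 6 is larger (68.71 vs 55.43 mm²).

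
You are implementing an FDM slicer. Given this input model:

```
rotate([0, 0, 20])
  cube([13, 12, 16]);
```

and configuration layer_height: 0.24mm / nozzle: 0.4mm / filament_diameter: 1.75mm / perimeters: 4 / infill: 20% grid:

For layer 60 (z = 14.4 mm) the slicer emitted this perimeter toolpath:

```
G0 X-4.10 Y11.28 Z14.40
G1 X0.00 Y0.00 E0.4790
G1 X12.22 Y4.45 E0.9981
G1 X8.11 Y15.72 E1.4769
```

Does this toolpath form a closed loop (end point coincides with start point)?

Start point (G0): (-4.10, 11.28). End point (last G1): the path does not return to the start — open.

no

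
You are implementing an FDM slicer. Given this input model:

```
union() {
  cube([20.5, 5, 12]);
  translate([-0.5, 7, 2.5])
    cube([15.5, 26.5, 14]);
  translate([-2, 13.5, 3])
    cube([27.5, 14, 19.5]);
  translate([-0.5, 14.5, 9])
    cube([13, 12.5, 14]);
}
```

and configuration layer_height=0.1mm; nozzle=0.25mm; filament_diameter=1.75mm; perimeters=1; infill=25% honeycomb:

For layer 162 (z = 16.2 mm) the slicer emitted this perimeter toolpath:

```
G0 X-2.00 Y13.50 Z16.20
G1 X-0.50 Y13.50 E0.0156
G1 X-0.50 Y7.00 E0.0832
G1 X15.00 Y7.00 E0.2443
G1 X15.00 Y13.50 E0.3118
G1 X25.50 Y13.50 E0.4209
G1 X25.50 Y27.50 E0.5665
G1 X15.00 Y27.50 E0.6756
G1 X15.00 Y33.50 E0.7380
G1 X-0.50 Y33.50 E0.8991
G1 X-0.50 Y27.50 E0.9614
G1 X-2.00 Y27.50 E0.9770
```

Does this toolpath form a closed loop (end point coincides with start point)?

Start point (G0): (-2.00, 13.50). End point (last G1): the path does not return to the start — open.

no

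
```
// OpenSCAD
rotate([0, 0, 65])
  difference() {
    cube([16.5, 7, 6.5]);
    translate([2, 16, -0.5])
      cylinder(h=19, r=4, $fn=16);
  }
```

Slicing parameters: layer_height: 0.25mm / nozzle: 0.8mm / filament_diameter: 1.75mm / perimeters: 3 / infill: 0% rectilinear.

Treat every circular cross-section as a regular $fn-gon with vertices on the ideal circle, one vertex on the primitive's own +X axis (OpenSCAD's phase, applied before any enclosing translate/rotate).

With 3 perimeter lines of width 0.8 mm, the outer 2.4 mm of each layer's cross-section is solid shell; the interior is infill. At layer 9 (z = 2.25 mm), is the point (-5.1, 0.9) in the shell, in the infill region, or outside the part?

At z = 2.25 mm: the cube is present — its section is the full 16.5×7 rectangle; the r=4 cylinder at (2, 16) contributes a regular 16-gon of circumradius 4; Taking the first minus the rest: starting from the 16.5×7 cube, the r=4 cylinder at (2, 16) misses the remaining region (no effect) — 1 connected region; (whole slice rotated 65° about Z — lengths, areas and connectivity unchanged). Overall, the cross-section is a single solid region. Undo the 65° rotation: the query point maps to (-1.340, 5.003) in the un-rotated model frame. The nearest boundary edge runs (0.00, 0.00)→(0.00, 7.00); distance from the point to it = 1.34 mm. The point is not inside any of the regions above, so it lies outside the cross-section (1.34 mm from the nearest boundary).

outside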